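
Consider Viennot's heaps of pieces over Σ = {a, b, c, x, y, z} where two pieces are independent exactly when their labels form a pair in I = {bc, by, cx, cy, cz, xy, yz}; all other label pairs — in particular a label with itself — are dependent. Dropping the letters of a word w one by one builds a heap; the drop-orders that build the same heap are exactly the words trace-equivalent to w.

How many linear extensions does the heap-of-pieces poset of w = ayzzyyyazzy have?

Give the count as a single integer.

45

piece 0:a — minimal
piece 1:y rests on {0:a}
piece 2:z rests on {0:a}
piece 3:z rests on {2:z}
piece 4:y rests on {1:y}
piece 5:y rests on {4:y}
piece 6:y rests on {5:y}
piece 7:a rests on {3:z, 6:y}
piece 8:z rests on {7:a}
piece 9:z rests on {8:z}
piece 10:y rests on {7:a}
minimal pieces: {0:a}
ways to finish when only these pieces remain (= sum over removing one remaining piece with nothing left below it):
  1 left: {9}→1  {10}→1
  2 left: {8,9}→1  {9,10}→2
  3 left: {8,9,10}→3
  4 left: {7,8,9,10}→3
  5 left: {3,7,8,9,10}→3  {6,7,8,9,10}→3
  6 left: {2,3,7,8,9,10}→3  {3,6,7,8,9,10}→6  {5,6,7,8,9,10}→3
  7 left: {2,3,6,7,8,9,10}→9  {3,5,6,7,8,9,10}→9  {4,5,6,7,8,9,10}→3
  8 left: {1,4,5,6,7,8,9,10}→3  {2,3,5,6,7,8,9,10}→18  {3,4,5,6,7,8,9,10}→12
  9 left: {1,3,4,5,6,7,8,9,10}→15  {2,3,4,5,6,7,8,9,10}→30
  placing 0:a first → 45 extensions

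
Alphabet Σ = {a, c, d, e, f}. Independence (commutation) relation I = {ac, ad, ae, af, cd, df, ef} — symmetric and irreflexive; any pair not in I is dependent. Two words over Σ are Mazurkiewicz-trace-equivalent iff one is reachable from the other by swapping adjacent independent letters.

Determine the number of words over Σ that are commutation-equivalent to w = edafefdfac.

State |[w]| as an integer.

piece 0:e — minimal
piece 1:d rests on {0:e}
piece 2:a — minimal
piece 3:f — minimal
piece 4:e rests on {1:d}
piece 5:f rests on {3:f}
piece 6:d rests on {4:e}
piece 7:f rests on {5:f}
piece 8:a rests on {2:a}
piece 9:c rests on {4:e, 7:f}
minimal pieces: {0:e, 2:a, 3:f}
ways to finish when only these pieces remain (= sum over removing one remaining piece with nothing left below it):
  1 left: {6}→1  {8}→1  {9}→1
  2 left: {2,8}→1  {6,8}→2  {6,9}→2  {7,9}→1  {8,9}→2
  3 left: {2,6,8}→3  {2,8,9}→3  {4,6,9}→2  {5,7,9}→1  {6,7,9}→3  {6,8,9}→6  {7,8,9}→3
  4 left: {1,4,6,9}→2  {2,6,8,9}→12  {2,7,8,9}→6  {3,5,7,9}→1  {4,6,7,9}→5  {4,6,8,9}→8  {5,6,7,9}→4  {5,7,8,9}→4  {6,7,8,9}→12
  5 left: {0,1,4,6,9}→2  {1,4,6,7,9}→7  {1,4,6,8,9}→10  {2,4,6,8,9}→20  {2,5,7,8,9}→10  {2,6,7,8,9}→30  {3,5,6,7,9}→5  {3,5,7,8,9}→5  {4,5,6,7,9}→9  {4,6,7,8,9}→25  {5,6,7,8,9}→20
  6 left: {0,1,4,6,7,9}→9  {0,1,4,6,8,9}→12  {1,2,4,6,8,9}→30  {1,4,5,6,7,9}→16  {1,4,6,7,8,9}→42  {2,3,5,7,8,9}→15  {2,4,6,7,8,9}→75  {2,5,6,7,8,9}→60  {3,4,5,6,7,9}→14  {3,5,6,7,8,9}→30  {4,5,6,7,8,9}→54
  7 left: {0,1,2,4,6,8,9}→42  {0,1,4,5,6,7,9}→25  {0,1,4,6,7,8,9}→63  {1,2,4,6,7,8,9}→147  {1,3,4,5,6,7,9}→30  {1,4,5,6,7,8,9}→112  {2,3,5,6,7,8,9}→105  {2,4,5,6,7,8,9}→189  {3,4,5,6,7,8,9}→98
  8 left: {0,1,2,4,6,7,8,9}→252  {0,1,3,4,5,6,7,9}→55  {0,1,4,5,6,7,8,9}→200  {1,2,4,5,6,7,8,9}→448  {1,3,4,5,6,7,8,9}→240  {2,3,4,5,6,7,8,9}→392
  placing 0:e first → 1080 extensions
  placing 2:a first → 495 extensions
  placing 3:f first → 900 extensions
total linear extensions = 2475

2475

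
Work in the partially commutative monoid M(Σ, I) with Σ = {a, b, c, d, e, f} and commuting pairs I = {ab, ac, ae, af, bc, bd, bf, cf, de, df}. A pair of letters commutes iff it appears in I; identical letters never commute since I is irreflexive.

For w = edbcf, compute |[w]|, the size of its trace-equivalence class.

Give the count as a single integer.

18

drop 0:e onto floor
drop 1:d onto floor
drop 2:b onto {0:e}
drop 3:c onto {0:e, 1:d}
drop 4:f onto {0:e}
ground layer = {0:e, 1:d}
drop-orders for the pieces not yet dropped (sum over which currently-grounded one goes next):
  1 to go: {2} 1  {3} 1  {4} 1
  2 to go: {1,3} 1  {2,3} 2  {2,4} 2  {3,4} 2
  3 to go: {1,2,3} 3  {1,3,4} 3  {2,3,4} 6
  if 0:e drops first: 12 orders
  if 1:d drops first: 6 orders
heap linearizations: 18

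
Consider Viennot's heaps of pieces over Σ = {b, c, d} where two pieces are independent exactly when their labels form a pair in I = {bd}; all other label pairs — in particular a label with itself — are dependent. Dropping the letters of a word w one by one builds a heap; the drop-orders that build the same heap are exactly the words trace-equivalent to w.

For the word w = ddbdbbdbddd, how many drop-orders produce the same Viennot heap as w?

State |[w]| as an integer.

330

drop 0:d onto floor
drop 1:d onto {0:d}
drop 2:b onto floor
drop 3:d onto {1:d}
drop 4:b onto {2:b}
drop 5:b onto {4:b}
drop 6:d onto {3:d}
drop 7:b onto {5:b}
drop 8:d onto {6:d}
drop 9:d onto {8:d}
drop 10:d onto {9:d}
ground layer = {0:d, 2:b}
drop-orders for the pieces not yet dropped (sum over which currently-grounded one goes next):
  1 to go: {7} 1  {10} 1
  2 to go: {5,7} 1  {7,10} 2  {9,10} 1
  3 to go: {4,5,7} 1  {5,7,10} 3  {7,9,10} 3  {8,9,10} 1
  4 to go: {2,4,5,7} 1  {4,5,7,10} 4  {5,7,9,10} 6  {6,8,9,10} 1  {7,8,9,10} 4
  5 to go: {2,4,5,7,10} 5  {3,6,8,9,10} 1  {4,5,7,9,10} 10  {5,7,8,9,10} 10  {6,7,8,9,10} 5
  6 to go: {1,3,6,8,9,10} 1  {2,4,5,7,9,10} 15  {3,6,7,8,9,10} 6  {4,5,7,8,9,10} 20  {5,6,7,8,9,10} 15
  7 to go: {0,1,3,6,8,9,10} 1  {1,3,6,7,8,9,10} 7  {2,4,5,7,8,9,10} 35  {3,5,6,7,8,9,10} 21  {4,5,6,7,8,9,10} 35
  8 to go: {0,1,3,6,7,8,9,10} 8  {1,3,5,6,7,8,9,10} 28  {2,4,5,6,7,8,9,10} 70  {3,4,5,6,7,8,9,10} 56
  9 to go: {0,1,3,5,6,7,8,9,10} 36  {1,3,4,5,6,7,8,9,10} 84  {2,3,4,5,6,7,8,9,10} 126
  if 0:d drops first: 210 orders
  if 2:b drops first: 120 orders
heap linearizations: 330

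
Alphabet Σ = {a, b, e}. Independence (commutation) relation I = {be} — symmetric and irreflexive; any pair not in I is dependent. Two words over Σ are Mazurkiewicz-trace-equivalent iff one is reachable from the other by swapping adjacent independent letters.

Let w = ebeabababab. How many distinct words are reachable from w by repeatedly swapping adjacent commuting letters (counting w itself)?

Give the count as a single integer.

3

#0=e has no predecessor
#1=b has no predecessor
#2=e depends on [0:e]
#3=a depends on [1:b, 2:e]
#4=b depends on [3:a]
#5=a depends on [4:b]
#6=b depends on [5:a]
#7=a depends on [6:b]
#8=b depends on [7:a]
#9=a depends on [8:b]
#10=b depends on [9:a]
sources: [0:e, 1:b]
N(rest) = Σ N(rest − s) over sources s of rest; N(one piece) = 1:
  size 1 → [10]=1
  size 2 → [9,10]=1
  size 3 → [8,9,10]=1
  size 4 → [7,8,9,10]=1
  size 5 → [6,7,8,9,10]=1
  size 6 → [5,6,7,8,9,10]=1
  size 7 → [4,5,6,7,8,9,10]=1
  size 8 → [3,4,5,6,7,8,9,10]=1
  size 9 → [1,3,4,5,6,7,8,9,10]=1  [2,3,4,5,6,7,8,9,10]=1
  first=0(e) contributes 2
  first=1(b) contributes 1
|[w]| = 3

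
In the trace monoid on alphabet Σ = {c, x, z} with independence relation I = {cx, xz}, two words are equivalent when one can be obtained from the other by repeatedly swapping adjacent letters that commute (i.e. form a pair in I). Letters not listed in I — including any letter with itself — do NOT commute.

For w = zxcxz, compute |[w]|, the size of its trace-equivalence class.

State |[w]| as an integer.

10

0(z) covers ∅
1(x) covers ∅
2(c) covers 0:z
3(x) covers 1:x
4(z) covers 2:c
floor of heap: 0:z, 1:x
completions by unplaced set U, small U first (add the entries for U minus each lowest piece of U):
  |U|=1: {3}:1  {4}:1
  |U|=2: {1,3}:1  {2,4}:1  {3,4}:2
  |U|=3: {0,2,4}:1  {1,3,4}:3  {2,3,4}:3
  start at 0(z): 6
  start at 1(x): 4
sum over floor = 10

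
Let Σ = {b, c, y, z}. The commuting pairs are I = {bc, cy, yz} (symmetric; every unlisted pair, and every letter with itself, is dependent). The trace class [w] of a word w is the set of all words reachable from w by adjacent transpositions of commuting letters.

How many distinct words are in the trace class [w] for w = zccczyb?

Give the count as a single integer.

#0=z has no predecessor
#1=c depends on [0:z]
#2=c depends on [1:c]
#3=c depends on [2:c]
#4=z depends on [3:c]
#5=y has no predecessor
#6=b depends on [4:z, 5:y]
sources: [0:z, 5:y]
N(rest) = Σ N(rest − s) over sources s of rest; N(one piece) = 1:
  size 1 → [6]=1
  size 2 → [4,6]=1  [5,6]=1
  size 3 → [3,4,6]=1  [4,5,6]=2
  size 4 → [2,3,4,6]=1  [3,4,5,6]=3
  size 5 → [1,2,3,4,6]=1  [2,3,4,5,6]=4
  first=0(z) contributes 5
  first=5(y) contributes 1
|[w]| = 6

6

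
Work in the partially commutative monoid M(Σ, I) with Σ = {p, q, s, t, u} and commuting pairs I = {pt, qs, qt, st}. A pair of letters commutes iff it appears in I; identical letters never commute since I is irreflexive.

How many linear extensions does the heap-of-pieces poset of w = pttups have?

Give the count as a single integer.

3

drop 0:p onto floor
drop 1:t onto floor
drop 2:t onto {1:t}
drop 3:u onto {0:p, 2:t}
drop 4:p onto {3:u}
drop 5:s onto {4:p}
ground layer = {0:p, 1:t}
drop-orders for the pieces not yet dropped (sum over which currently-grounded one goes next):
  1 to go: {5} 1
  2 to go: {4,5} 1
  3 to go: {3,4,5} 1
  4 to go: {0,3,4,5} 1  {2,3,4,5} 1
  if 0:p drops first: 1 orders
  if 1:t drops first: 2 orders
heap linearizations: 3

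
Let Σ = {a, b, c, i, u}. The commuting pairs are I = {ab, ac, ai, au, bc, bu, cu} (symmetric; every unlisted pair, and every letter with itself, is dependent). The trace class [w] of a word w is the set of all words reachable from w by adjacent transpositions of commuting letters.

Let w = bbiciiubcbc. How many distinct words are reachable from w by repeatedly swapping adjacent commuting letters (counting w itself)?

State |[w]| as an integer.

30

0(b) covers ∅
1(b) covers 0:b
2(i) covers 1:b
3(c) covers 2:i
4(i) covers 3:c
5(i) covers 4:i
6(u) covers 5:i
7(b) covers 5:i
8(c) covers 5:i
9(b) covers 7:b
10(c) covers 8:c
floor of heap: 0:b
completions by unplaced set U, small U first (add the entries for U minus each lowest piece of U):
  |U|=1: {6}:1  {9}:1  {10}:1
  |U|=2: {6,9}:2  {6,10}:2  {7,9}:1  {8,10}:1  {9,10}:2
  |U|=3: {6,7,9}:3  {6,8,10}:3  {6,9,10}:6  {7,9,10}:3  {8,9,10}:3
  |U|=4: {6,7,9,10}:12  {6,8,9,10}:12  {7,8,9,10}:6
  |U|=5: {6,7,8,9,10}:30
  |U|=6: {5,6,7,8,9,10}:30
  |U|=7: {4,5,6,7,8,9,10}:30
  |U|=8: {3,4,5,6,7,8,9,10}:30
  |U|=9: {2,3,4,5,6,7,8,9,10}:30
  start at 0(b): 30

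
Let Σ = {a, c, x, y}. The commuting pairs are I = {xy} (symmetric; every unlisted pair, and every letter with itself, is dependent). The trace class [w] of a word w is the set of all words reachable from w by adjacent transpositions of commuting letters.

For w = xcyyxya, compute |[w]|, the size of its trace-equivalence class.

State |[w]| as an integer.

4

0(x) covers ∅
1(c) covers 0:x
2(y) covers 1:c
3(y) covers 2:y
4(x) covers 1:c
5(y) covers 3:y
6(a) covers 4:x, 5:y
floor of heap: 0:x
completions by unplaced set U, small U first (add the entries for U minus each lowest piece of U):
  |U|=1: {6}:1
  |U|=2: {4,6}:1  {5,6}:1
  |U|=3: {3,5,6}:1  {4,5,6}:2
  |U|=4: {2,3,5,6}:1  {3,4,5,6}:3
  |U|=5: {2,3,4,5,6}:4
  start at 0(x): 4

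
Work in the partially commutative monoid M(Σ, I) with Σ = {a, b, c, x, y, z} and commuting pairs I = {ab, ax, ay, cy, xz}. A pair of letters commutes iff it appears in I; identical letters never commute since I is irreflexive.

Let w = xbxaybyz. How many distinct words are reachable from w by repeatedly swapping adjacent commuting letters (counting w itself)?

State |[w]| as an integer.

0(x) covers ∅
1(b) covers 0:x
2(x) covers 1:b
3(a) covers ∅
4(y) covers 2:x
5(b) covers 4:y
6(y) covers 5:b
7(z) covers 3:a, 6:y
floor of heap: 0:x, 3:a
completions by unplaced set U, small U first (add the entries for U minus each lowest piece of U):
  |U|=1: {7}:1
  |U|=2: {3,7}:1  {6,7}:1
  |U|=3: {3,6,7}:2  {5,6,7}:1
  |U|=4: {3,5,6,7}:3  {4,5,6,7}:1
  |U|=5: {2,4,5,6,7}:1  {3,4,5,6,7}:4
  |U|=6: {1,2,4,5,6,7}:1  {2,3,4,5,6,7}:5
  start at 0(x): 6
  start at 3(a): 1
sum over floor = 7

7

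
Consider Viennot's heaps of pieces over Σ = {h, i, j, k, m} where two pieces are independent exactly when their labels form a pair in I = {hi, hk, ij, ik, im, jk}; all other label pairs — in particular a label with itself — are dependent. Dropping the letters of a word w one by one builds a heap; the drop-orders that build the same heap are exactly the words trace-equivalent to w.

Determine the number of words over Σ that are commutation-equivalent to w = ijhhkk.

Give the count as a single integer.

0(i) covers ∅
1(j) covers ∅
2(h) covers 1:j
3(h) covers 2:h
4(k) covers ∅
5(k) covers 4:k
floor of heap: 0:i, 1:j, 4:k
completions by unplaced set U, small U first (add the entries for U minus each lowest piece of U):
  |U|=1: {0}:1  {3}:1  {5}:1
  |U|=2: {0,3}:2  {0,5}:2  {2,3}:1  {3,5}:2  {4,5}:1
  |U|=3: {0,2,3}:3  {0,3,5}:6  {0,4,5}:3  {1,2,3}:1  {2,3,5}:3  {3,4,5}:3
  |U|=4: {0,1,2,3}:4  {0,2,3,5}:12  {0,3,4,5}:12  {1,2,3,5}:4  {2,3,4,5}:6
  start at 0(i): 10
  start at 1(j): 30
  start at 4(k): 20
sum over floor = 60

60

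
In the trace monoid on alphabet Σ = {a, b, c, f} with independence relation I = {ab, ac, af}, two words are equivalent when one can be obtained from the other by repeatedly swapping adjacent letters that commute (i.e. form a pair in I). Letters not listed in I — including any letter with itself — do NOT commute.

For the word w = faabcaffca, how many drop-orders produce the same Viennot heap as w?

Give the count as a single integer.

210

piece 0:f — minimal
piece 1:a — minimal
piece 2:a rests on {1:a}
piece 3:b rests on {0:f}
piece 4:c rests on {3:b}
piece 5:a rests on {2:a}
piece 6:f rests on {4:c}
piece 7:f rests on {6:f}
piece 8:c rests on {7:f}
piece 9:a rests on {5:a}
minimal pieces: {0:f, 1:a}
ways to finish when only these pieces remain (= sum over removing one remaining piece with nothing left below it):
  1 left: {8}→1  {9}→1
  2 left: {5,9}→1  {7,8}→1  {8,9}→2
  3 left: {2,5,9}→1  {5,8,9}→3  {6,7,8}→1  {7,8,9}→3
  4 left: {1,2,5,9}→1  {2,5,8,9}→4  {4,6,7,8}→1  {5,7,8,9}→6  {6,7,8,9}→4
  5 left: {1,2,5,8,9}→5  {2,5,7,8,9}→10  {3,4,6,7,8}→1  {4,6,7,8,9}→5  {5,6,7,8,9}→10
  6 left: {0,3,4,6,7,8}→1  {1,2,5,7,8,9}→15  {2,5,6,7,8,9}→20  {3,4,6,7,8,9}→6  {4,5,6,7,8,9}→15
  7 left: {0,3,4,6,7,8,9}→7  {1,2,5,6,7,8,9}→35  {2,4,5,6,7,8,9}→35  {3,4,5,6,7,8,9}→21
  8 left: {0,3,4,5,6,7,8,9}→28  {1,2,4,5,6,7,8,9}→70  {2,3,4,5,6,7,8,9}→56
  placing 0:f first → 126 extensions
  placing 1:a first → 84 extensions
total linear extensions = 210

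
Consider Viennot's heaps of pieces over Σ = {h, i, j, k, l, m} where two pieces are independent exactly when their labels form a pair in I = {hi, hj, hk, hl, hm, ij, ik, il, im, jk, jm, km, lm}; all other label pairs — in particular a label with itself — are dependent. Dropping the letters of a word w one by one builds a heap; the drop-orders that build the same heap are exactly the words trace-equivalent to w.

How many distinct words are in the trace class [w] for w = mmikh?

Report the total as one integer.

60

drop 0:m onto floor
drop 1:m onto {0:m}
drop 2:i onto floor
drop 3:k onto floor
drop 4:h onto floor
ground layer = {0:m, 2:i, 3:k, 4:h}
drop-orders for the pieces not yet dropped (sum over which currently-grounded one goes next):
  1 to go: {1} 1  {2} 1  {3} 1  {4} 1
  2 to go: {0,1} 1  {1,2} 2  {1,3} 2  {1,4} 2  {2,3} 2  {2,4} 2  {3,4} 2
  3 to go: {0,1,2} 3  {0,1,3} 3  {0,1,4} 3  {1,2,3} 6  {1,2,4} 6  {1,3,4} 6  {2,3,4} 6
  if 0:m drops first: 24 orders
  if 2:i drops first: 12 orders
  if 3:k drops first: 12 orders
  if 4:h drops first: 12 orders
heap linearizations: 60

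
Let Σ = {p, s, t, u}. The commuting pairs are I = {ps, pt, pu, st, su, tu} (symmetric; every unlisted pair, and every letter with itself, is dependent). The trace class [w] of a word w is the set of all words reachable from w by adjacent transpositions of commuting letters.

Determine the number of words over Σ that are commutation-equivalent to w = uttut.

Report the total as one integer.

10

#0=u has no predecessor
#1=t has no predecessor
#2=t depends on [1:t]
#3=u depends on [0:u]
#4=t depends on [2:t]
sources: [0:u, 1:t]
N(rest) = Σ N(rest − s) over sources s of rest; N(one piece) = 1:
  size 1 → [3]=1  [4]=1
  size 2 → [0,3]=1  [2,4]=1  [3,4]=2
  size 3 → [0,3,4]=3  [1,2,4]=1  [2,3,4]=3
  first=0(u) contributes 4
  first=1(t) contributes 6
|[w]| = 10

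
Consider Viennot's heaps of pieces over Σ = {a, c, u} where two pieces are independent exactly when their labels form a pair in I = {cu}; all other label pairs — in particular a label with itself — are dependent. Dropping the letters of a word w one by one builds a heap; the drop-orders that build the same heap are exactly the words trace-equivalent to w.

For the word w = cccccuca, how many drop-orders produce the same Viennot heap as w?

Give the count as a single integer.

7

drop 0:c onto floor
drop 1:c onto {0:c}
drop 2:c onto {1:c}
drop 3:c onto {2:c}
drop 4:c onto {3:c}
drop 5:u onto floor
drop 6:c onto {4:c}
drop 7:a onto {5:u, 6:c}
ground layer = {0:c, 5:u}
drop-orders for the pieces not yet dropped (sum over which currently-grounded one goes next):
  1 to go: {7} 1
  2 to go: {5,7} 1  {6,7} 1
  3 to go: {4,6,7} 1  {5,6,7} 2
  4 to go: {3,4,6,7} 1  {4,5,6,7} 3
  5 to go: {2,3,4,6,7} 1  {3,4,5,6,7} 4
  6 to go: {1,2,3,4,6,7} 1  {2,3,4,5,6,7} 5
  if 0:c drops first: 6 orders
  if 5:u drops first: 1 orders
heap linearizations: 7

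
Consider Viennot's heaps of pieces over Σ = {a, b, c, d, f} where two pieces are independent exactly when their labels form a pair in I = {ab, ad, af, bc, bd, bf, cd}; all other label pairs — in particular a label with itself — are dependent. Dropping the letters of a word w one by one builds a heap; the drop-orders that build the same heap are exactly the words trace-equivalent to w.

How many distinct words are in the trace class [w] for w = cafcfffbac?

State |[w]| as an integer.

piece 0:c — minimal
piece 1:a rests on {0:c}
piece 2:f rests on {0:c}
piece 3:c rests on {1:a, 2:f}
piece 4:f rests on {3:c}
piece 5:f rests on {4:f}
piece 6:f rests on {5:f}
piece 7:b — minimal
piece 8:a rests on {3:c}
piece 9:c rests on {6:f, 8:a}
minimal pieces: {0:c, 7:b}
ways to finish when only these pieces remain (= sum over removing one remaining piece with nothing left below it):
  1 left: {7}→1  {9}→1
  2 left: {6,9}→1  {7,9}→2  {8,9}→1
  3 left: {5,6,9}→1  {6,7,9}→3  {6,8,9}→2  {7,8,9}→3
  4 left: {4,5,6,9}→1  {5,6,7,9}→4  {5,6,8,9}→3  {6,7,8,9}→8
  5 left: {4,5,6,7,9}→5  {4,5,6,8,9}→4  {5,6,7,8,9}→15
  6 left: {3,4,5,6,8,9}→4  {4,5,6,7,8,9}→24
  7 left: {1,3,4,5,6,8,9}→4  {2,3,4,5,6,8,9}→4  {3,4,5,6,7,8,9}→28
  8 left: {1,2,3,4,5,6,8,9}→8  {1,3,4,5,6,7,8,9}→32  {2,3,4,5,6,7,8,9}→32
  placing 0:c first → 72 extensions
  placing 7:b first → 8 extensions
total linear extensions = 80

80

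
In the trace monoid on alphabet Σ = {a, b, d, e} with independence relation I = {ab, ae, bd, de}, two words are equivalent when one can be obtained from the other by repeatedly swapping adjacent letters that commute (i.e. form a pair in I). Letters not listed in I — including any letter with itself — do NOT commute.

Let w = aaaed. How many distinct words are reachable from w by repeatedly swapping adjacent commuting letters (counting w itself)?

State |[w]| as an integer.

0(a) covers ∅
1(a) covers 0:a
2(a) covers 1:a
3(e) covers ∅
4(d) covers 2:a
floor of heap: 0:a, 3:e
completions by unplaced set U, small U first (add the entries for U minus each lowest piece of U):
  |U|=1: {3}:1  {4}:1
  |U|=2: {2,4}:1  {3,4}:2
  |U|=3: {1,2,4}:1  {2,3,4}:3
  start at 0(a): 4
  start at 3(e): 1
sum over floor = 5

5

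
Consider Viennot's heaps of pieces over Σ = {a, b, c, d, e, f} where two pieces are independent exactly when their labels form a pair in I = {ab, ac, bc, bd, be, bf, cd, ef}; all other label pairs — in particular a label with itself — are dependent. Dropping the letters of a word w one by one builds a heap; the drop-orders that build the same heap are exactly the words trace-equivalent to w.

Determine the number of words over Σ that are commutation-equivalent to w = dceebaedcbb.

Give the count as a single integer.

piece 0:d — minimal
piece 1:c — minimal
piece 2:e rests on {0:d, 1:c}
piece 3:e rests on {2:e}
piece 4:b — minimal
piece 5:a rests on {3:e}
piece 6:e rests on {5:a}
piece 7:d rests on {6:e}
piece 8:c rests on {6:e}
piece 9:b rests on {4:b}
piece 10:b rests on {9:b}
minimal pieces: {0:d, 1:c, 4:b}
ways to finish when only these pieces remain (= sum over removing one remaining piece with nothing left below it):
  1 left: {7}→1  {8}→1  {10}→1
  2 left: {7,8}→2  {7,10}→2  {8,10}→2  {9,10}→1
  3 left: {4,9,10}→1  {6,7,8}→2  {7,8,10}→6  {7,9,10}→3  {8,9,10}→3
  4 left: {4,7,9,10}→4  {4,8,9,10}→4  {5,6,7,8}→2  {6,7,8,10}→8  {7,8,9,10}→12
  5 left: {3,5,6,7,8}→2  {4,7,8,9,10}→20  {5,6,7,8,10}→10  {6,7,8,9,10}→20
  6 left: {2,3,5,6,7,8}→2  {3,5,6,7,8,10}→12  {4,6,7,8,9,10}→40  {5,6,7,8,9,10}→30
  7 left: {0,2,3,5,6,7,8}→2  {1,2,3,5,6,7,8}→2  {2,3,5,6,7,8,10}→14  {3,5,6,7,8,9,10}→42  {4,5,6,7,8,9,10}→70
  8 left: {0,1,2,3,5,6,7,8}→4  {0,2,3,5,6,7,8,10}→16  {1,2,3,5,6,7,8,10}→16  {2,3,5,6,7,8,9,10}→56  {3,4,5,6,7,8,9,10}→112
  9 left: {0,1,2,3,5,6,7,8,10}→36  {0,2,3,5,6,7,8,9,10}→72  {1,2,3,5,6,7,8,9,10}→72  {2,3,4,5,6,7,8,9,10}→168
  placing 0:d first → 240 extensions
  placing 1:c first → 240 extensions
  placing 4:b first → 180 extensions
total linear extensions = 660

660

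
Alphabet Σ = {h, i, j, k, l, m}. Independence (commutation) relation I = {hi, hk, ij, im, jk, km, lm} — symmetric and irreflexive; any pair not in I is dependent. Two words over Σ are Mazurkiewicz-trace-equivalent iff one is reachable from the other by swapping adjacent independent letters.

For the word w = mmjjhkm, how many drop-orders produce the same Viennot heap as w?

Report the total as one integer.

piece 0:m — minimal
piece 1:m rests on {0:m}
piece 2:j rests on {1:m}
piece 3:j rests on {2:j}
piece 4:h rests on {3:j}
piece 5:k — minimal
piece 6:m rests on {4:h}
minimal pieces: {0:m, 5:k}
ways to finish when only these pieces remain (= sum over removing one remaining piece with nothing left below it):
  1 left: {5}→1  {6}→1
  2 left: {4,6}→1  {5,6}→2
  3 left: {3,4,6}→1  {4,5,6}→3
  4 left: {2,3,4,6}→1  {3,4,5,6}→4
  5 left: {1,2,3,4,6}→1  {2,3,4,5,6}→5
  placing 0:m first → 6 extensions
  placing 5:k first → 1 extensions
total linear extensions = 7

7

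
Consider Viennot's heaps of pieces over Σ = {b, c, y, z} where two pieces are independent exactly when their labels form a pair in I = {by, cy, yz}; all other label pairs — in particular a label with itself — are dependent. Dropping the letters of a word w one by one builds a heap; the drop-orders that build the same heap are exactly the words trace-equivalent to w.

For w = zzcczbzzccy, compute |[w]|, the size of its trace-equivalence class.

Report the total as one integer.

piece 0:z — minimal
piece 1:z rests on {0:z}
piece 2:c rests on {1:z}
piece 3:c rests on {2:c}
piece 4:z rests on {3:c}
piece 5:b rests on {4:z}
piece 6:z rests on {5:b}
piece 7:z rests on {6:z}
piece 8:c rests on {7:z}
piece 9:c rests on {8:c}
piece 10:y — minimal
minimal pieces: {0:z, 10:y}
ways to finish when only these pieces remain (= sum over removing one remaining piece with nothing left below it):
  1 left: {9}→1  {10}→1
  2 left: {8,9}→1  {9,10}→2
  3 left: {7,8,9}→1  {8,9,10}→3
  4 left: {6,7,8,9}→1  {7,8,9,10}→4
  5 left: {5,6,7,8,9}→1  {6,7,8,9,10}→5
  6 left: {4,5,6,7,8,9}→1  {5,6,7,8,9,10}→6
  7 left: {3,4,5,6,7,8,9}→1  {4,5,6,7,8,9,10}→7
  8 left: {2,3,4,5,6,7,8,9}→1  {3,4,5,6,7,8,9,10}→8
  9 left: {1,2,3,4,5,6,7,8,9}→1  {2,3,4,5,6,7,8,9,10}→9
  placing 0:z first → 10 extensions
  placing 10:y first → 1 extensions
total linear extensions = 11

11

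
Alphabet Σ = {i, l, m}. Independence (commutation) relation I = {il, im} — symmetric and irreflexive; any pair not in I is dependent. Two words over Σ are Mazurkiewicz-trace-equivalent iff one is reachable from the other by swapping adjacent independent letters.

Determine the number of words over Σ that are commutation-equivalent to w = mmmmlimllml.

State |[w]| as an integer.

11

piece 0:m — minimal
piece 1:m rests on {0:m}
piece 2:m rests on {1:m}
piece 3:m rests on {2:m}
piece 4:l rests on {3:m}
piece 5:i — minimal
piece 6:m rests on {4:l}
piece 7:l rests on {6:m}
piece 8:l rests on {7:l}
piece 9:m rests on {8:l}
piece 10:l rests on {9:m}
minimal pieces: {0:m, 5:i}
ways to finish when only these pieces remain (= sum over removing one remaining piece with nothing left below it):
  1 left: {5}→1  {10}→1
  2 left: {5,10}→2  {9,10}→1
  3 left: {5,9,10}→3  {8,9,10}→1
  4 left: {5,8,9,10}→4  {7,8,9,10}→1
  5 left: {5,7,8,9,10}→5  {6,7,8,9,10}→1
  6 left: {4,6,7,8,9,10}→1  {5,6,7,8,9,10}→6
  7 left: {3,4,6,7,8,9,10}→1  {4,5,6,7,8,9,10}→7
  8 left: {2,3,4,6,7,8,9,10}→1  {3,4,5,6,7,8,9,10}→8
  9 left: {1,2,3,4,6,7,8,9,10}→1  {2,3,4,5,6,7,8,9,10}→9
  placing 0:m first → 10 extensions
  placing 5:i first → 1 extensions
total linear extensions = 11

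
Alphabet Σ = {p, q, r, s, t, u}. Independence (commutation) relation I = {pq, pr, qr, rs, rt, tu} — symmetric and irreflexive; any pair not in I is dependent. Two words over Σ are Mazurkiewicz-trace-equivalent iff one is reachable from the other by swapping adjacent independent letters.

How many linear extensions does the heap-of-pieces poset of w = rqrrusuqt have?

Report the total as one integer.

4

drop 0:r onto floor
drop 1:q onto floor
drop 2:r onto {0:r}
drop 3:r onto {2:r}
drop 4:u onto {1:q, 3:r}
drop 5:s onto {4:u}
drop 6:u onto {5:s}
drop 7:q onto {6:u}
drop 8:t onto {7:q}
ground layer = {0:r, 1:q}
drop-orders for the pieces not yet dropped (sum over which currently-grounded one goes next):
  1 to go: {8} 1
  2 to go: {7,8} 1
  3 to go: {6,7,8} 1
  4 to go: {5,6,7,8} 1
  5 to go: {4,5,6,7,8} 1
  6 to go: {1,4,5,6,7,8} 1  {3,4,5,6,7,8} 1
  7 to go: {1,3,4,5,6,7,8} 2  {2,3,4,5,6,7,8} 1
  if 0:r drops first: 3 orders
  if 1:q drops first: 1 orders
heap linearizations: 4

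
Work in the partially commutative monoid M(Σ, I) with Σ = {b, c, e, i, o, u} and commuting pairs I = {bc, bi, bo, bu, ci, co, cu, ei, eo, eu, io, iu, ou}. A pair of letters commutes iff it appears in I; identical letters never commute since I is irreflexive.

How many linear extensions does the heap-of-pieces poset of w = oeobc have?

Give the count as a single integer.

20

0(o) covers ∅
1(e) covers ∅
2(o) covers 0:o
3(b) covers 1:e
4(c) covers 1:e
floor of heap: 0:o, 1:e
completions by unplaced set U, small U first (add the entries for U minus each lowest piece of U):
  |U|=1: {2}:1  {3}:1  {4}:1
  |U|=2: {0,2}:1  {2,3}:2  {2,4}:2  {3,4}:2
  |U|=3: {0,2,3}:3  {0,2,4}:3  {1,3,4}:2  {2,3,4}:6
  start at 0(o): 8
  start at 1(e): 12
sum over floor = 20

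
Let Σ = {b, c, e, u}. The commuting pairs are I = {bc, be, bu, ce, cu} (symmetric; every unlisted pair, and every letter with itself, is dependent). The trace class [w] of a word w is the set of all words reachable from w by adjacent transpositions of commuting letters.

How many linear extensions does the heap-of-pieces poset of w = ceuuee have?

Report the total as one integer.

piece 0:c — minimal
piece 1:e — minimal
piece 2:u rests on {1:e}
piece 3:u rests on {2:u}
piece 4:e rests on {3:u}
piece 5:e rests on {4:e}
minimal pieces: {0:c, 1:e}
ways to finish when only these pieces remain (= sum over removing one remaining piece with nothing left below it):
  1 left: {0}→1  {5}→1
  2 left: {0,5}→2  {4,5}→1
  3 left: {0,4,5}→3  {3,4,5}→1
  4 left: {0,3,4,5}→4  {2,3,4,5}→1
  placing 0:c first → 1 extensions
  placing 1:e first → 5 extensions
total linear extensions = 6

6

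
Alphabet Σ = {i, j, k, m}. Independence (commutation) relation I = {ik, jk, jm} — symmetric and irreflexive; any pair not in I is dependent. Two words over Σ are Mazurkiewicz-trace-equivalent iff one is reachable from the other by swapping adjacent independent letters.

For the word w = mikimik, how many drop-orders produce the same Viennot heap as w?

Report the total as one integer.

0(m) covers ∅
1(i) covers 0:m
2(k) covers 0:m
3(i) covers 1:i
4(m) covers 2:k, 3:i
5(i) covers 4:m
6(k) covers 4:m
floor of heap: 0:m
completions by unplaced set U, small U first (add the entries for U minus each lowest piece of U):
  |U|=1: {5}:1  {6}:1
  |U|=2: {5,6}:2
  |U|=3: {4,5,6}:2
  |U|=4: {2,4,5,6}:2  {3,4,5,6}:2
  |U|=5: {1,3,4,5,6}:2  {2,3,4,5,6}:4
  start at 0(m): 6

6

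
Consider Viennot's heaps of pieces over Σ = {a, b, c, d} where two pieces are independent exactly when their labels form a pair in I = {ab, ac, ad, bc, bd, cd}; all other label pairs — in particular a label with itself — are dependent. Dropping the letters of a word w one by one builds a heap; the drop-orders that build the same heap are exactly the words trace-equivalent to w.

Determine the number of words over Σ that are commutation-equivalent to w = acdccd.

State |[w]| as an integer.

piece 0:a — minimal
piece 1:c — minimal
piece 2:d — minimal
piece 3:c rests on {1:c}
piece 4:c rests on {3:c}
piece 5:d rests on {2:d}
minimal pieces: {0:a, 1:c, 2:d}
ways to finish when only these pieces remain (= sum over removing one remaining piece with nothing left below it):
  1 left: {0}→1  {4}→1  {5}→1
  2 left: {0,4}→2  {0,5}→2  {2,5}→1  {3,4}→1  {4,5}→2
  3 left: {0,2,5}→3  {0,3,4}→3  {0,4,5}→6  {1,3,4}→1  {2,4,5}→3  {3,4,5}→3
  4 left: {0,1,3,4}→4  {0,2,4,5}→12  {0,3,4,5}→12  {1,3,4,5}→4  {2,3,4,5}→6
  placing 0:a first → 10 extensions
  placing 1:c first → 30 extensions
  placing 2:d first → 20 extensions
total linear extensions = 60

60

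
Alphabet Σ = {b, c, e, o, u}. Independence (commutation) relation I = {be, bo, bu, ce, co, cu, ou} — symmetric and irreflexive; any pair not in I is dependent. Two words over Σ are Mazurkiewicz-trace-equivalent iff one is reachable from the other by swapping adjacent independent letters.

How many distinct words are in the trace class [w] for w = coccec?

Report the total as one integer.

#0=c has no predecessor
#1=o has no predecessor
#2=c depends on [0:c]
#3=c depends on [2:c]
#4=e depends on [1:o]
#5=c depends on [3:c]
sources: [0:c, 1:o]
N(rest) = Σ N(rest − s) over sources s of rest; N(one piece) = 1:
  size 1 → [4]=1  [5]=1
  size 2 → [1,4]=1  [3,5]=1  [4,5]=2
  size 3 → [1,4,5]=3  [2,3,5]=1  [3,4,5]=3
  size 4 → [0,2,3,5]=1  [1,3,4,5]=6  [2,3,4,5]=4
  first=0(c) contributes 10
  first=1(o) contributes 5
|[w]| = 15

15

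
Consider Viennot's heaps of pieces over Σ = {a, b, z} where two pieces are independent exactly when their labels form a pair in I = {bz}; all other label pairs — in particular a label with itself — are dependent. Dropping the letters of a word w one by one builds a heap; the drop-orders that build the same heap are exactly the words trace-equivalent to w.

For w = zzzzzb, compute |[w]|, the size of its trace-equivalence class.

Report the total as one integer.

6

0(z) covers ∅
1(z) covers 0:z
2(z) covers 1:z
3(z) covers 2:z
4(z) covers 3:z
5(b) covers ∅
floor of heap: 0:z, 5:b
completions by unplaced set U, small U first (add the entries for U minus each lowest piece of U):
  |U|=1: {4}:1  {5}:1
  |U|=2: {3,4}:1  {4,5}:2
  |U|=3: {2,3,4}:1  {3,4,5}:3
  |U|=4: {1,2,3,4}:1  {2,3,4,5}:4
  start at 0(z): 5
  start at 5(b): 1
sum over floor = 6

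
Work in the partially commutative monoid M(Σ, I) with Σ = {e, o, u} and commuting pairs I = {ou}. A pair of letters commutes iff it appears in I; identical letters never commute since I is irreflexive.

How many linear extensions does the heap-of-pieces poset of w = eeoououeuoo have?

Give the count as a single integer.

30

#0=e has no predecessor
#1=e depends on [0:e]
#2=o depends on [1:e]
#3=o depends on [2:o]
#4=u depends on [1:e]
#5=o depends on [3:o]
#6=u depends on [4:u]
#7=e depends on [5:o, 6:u]
#8=u depends on [7:e]
#9=o depends on [7:e]
#10=o depends on [9:o]
sources: [0:e]
N(rest) = Σ N(rest − s) over sources s of rest; N(one piece) = 1:
  size 1 → [8]=1  [10]=1
  size 2 → [8,10]=2  [9,10]=1
  size 3 → [8,9,10]=3
  size 4 → [7,8,9,10]=3
  size 5 → [5,7,8,9,10]=3  [6,7,8,9,10]=3
  size 6 → [3,5,7,8,9,10]=3  [4,6,7,8,9,10]=3  [5,6,7,8,9,10]=6
  size 7 → [2,3,5,7,8,9,10]=3  [3,5,6,7,8,9,10]=9  [4,5,6,7,8,9,10]=9
  size 8 → [2,3,5,6,7,8,9,10]=12  [3,4,5,6,7,8,9,10]=18
  size 9 → [2,3,4,5,6,7,8,9,10]=30
  first=0(e) contributes 30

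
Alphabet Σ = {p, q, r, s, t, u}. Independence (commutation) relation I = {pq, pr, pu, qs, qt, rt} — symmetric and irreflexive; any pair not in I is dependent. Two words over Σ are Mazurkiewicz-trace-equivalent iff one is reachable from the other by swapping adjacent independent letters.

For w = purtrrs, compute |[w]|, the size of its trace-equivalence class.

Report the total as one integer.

piece 0:p — minimal
piece 1:u — minimal
piece 2:r rests on {1:u}
piece 3:t rests on {0:p, 1:u}
piece 4:r rests on {2:r}
piece 5:r rests on {4:r}
piece 6:s rests on {3:t, 5:r}
minimal pieces: {0:p, 1:u}
ways to finish when only these pieces remain (= sum over removing one remaining piece with nothing left below it):
  1 left: {6}→1
  2 left: {3,6}→1  {5,6}→1
  3 left: {0,3,6}→1  {3,5,6}→2  {4,5,6}→1
  4 left: {0,3,5,6}→3  {2,4,5,6}→1  {3,4,5,6}→3
  5 left: {0,3,4,5,6}→6  {2,3,4,5,6}→4
  placing 0:p first → 4 extensions
  placing 1:u first → 10 extensions
total linear extensions = 14

14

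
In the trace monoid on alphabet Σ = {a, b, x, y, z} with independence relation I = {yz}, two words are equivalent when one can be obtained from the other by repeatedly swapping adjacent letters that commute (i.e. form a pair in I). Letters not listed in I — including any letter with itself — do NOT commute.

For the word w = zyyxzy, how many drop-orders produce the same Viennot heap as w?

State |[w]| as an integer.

6

0(z) covers ∅
1(y) covers ∅
2(y) covers 1:y
3(x) covers 0:z, 2:y
4(z) covers 3:x
5(y) covers 3:x
floor of heap: 0:z, 1:y
completions by unplaced set U, small U first (add the entries for U minus each lowest piece of U):
  |U|=1: {4}:1  {5}:1
  |U|=2: {4,5}:2
  |U|=3: {3,4,5}:2
  |U|=4: {0,3,4,5}:2  {2,3,4,5}:2
  start at 0(z): 2
  start at 1(y): 4
sum over floor = 6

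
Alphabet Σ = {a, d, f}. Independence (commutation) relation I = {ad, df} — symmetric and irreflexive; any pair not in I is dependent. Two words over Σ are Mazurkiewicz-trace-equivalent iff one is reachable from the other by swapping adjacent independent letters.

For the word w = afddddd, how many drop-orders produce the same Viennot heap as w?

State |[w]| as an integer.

21

#0=a has no predecessor
#1=f depends on [0:a]
#2=d has no predecessor
#3=d depends on [2:d]
#4=d depends on [3:d]
#5=d depends on [4:d]
#6=d depends on [5:d]
sources: [0:a, 2:d]
N(rest) = Σ N(rest − s) over sources s of rest; N(one piece) = 1:
  size 1 → [1]=1  [6]=1
  size 2 → [0,1]=1  [1,6]=2  [5,6]=1
  size 3 → [0,1,6]=3  [1,5,6]=3  [4,5,6]=1
  size 4 → [0,1,5,6]=6  [1,4,5,6]=4  [3,4,5,6]=1
  size 5 → [0,1,4,5,6]=10  [1,3,4,5,6]=5  [2,3,4,5,6]=1
  first=0(a) contributes 6
  first=2(d) contributes 15
|[w]| = 21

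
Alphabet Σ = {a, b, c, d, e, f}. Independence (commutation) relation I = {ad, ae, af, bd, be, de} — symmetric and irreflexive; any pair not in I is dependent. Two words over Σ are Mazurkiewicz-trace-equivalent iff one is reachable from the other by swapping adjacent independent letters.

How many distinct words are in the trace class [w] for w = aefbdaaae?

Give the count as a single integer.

#0=a has no predecessor
#1=e has no predecessor
#2=f depends on [1:e]
#3=b depends on [0:a, 2:f]
#4=d depends on [2:f]
#5=a depends on [3:b]
#6=a depends on [5:a]
#7=a depends on [6:a]
#8=e depends on [2:f]
sources: [0:a, 1:e]
N(rest) = Σ N(rest − s) over sources s of rest; N(one piece) = 1:
  size 1 → [4]=1  [7]=1  [8]=1
  size 2 → [4,7]=2  [4,8]=2  [6,7]=1  [7,8]=2
  size 3 → [4,6,7]=3  [4,7,8]=6  [5,6,7]=1  [6,7,8]=3
  size 4 → [3,5,6,7]=1  [4,5,6,7]=4  [4,6,7,8]=12  [5,6,7,8]=4
  size 5 → [0,3,5,6,7]=1  [3,4,5,6,7]=5  [3,5,6,7,8]=5  [4,5,6,7,8]=20
  size 6 → [0,3,4,5,6,7]=6  [0,3,5,6,7,8]=6  [3,4,5,6,7,8]=30
  size 7 → [0,3,4,5,6,7,8]=42  [2,3,4,5,6,7,8]=30
  first=0(a) contributes 30
  first=1(e) contributes 72
|[w]| = 102

102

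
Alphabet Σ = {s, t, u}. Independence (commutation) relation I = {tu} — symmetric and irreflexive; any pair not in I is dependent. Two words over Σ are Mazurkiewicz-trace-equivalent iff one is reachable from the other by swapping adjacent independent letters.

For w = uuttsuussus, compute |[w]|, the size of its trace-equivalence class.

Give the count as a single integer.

6

drop 0:u onto floor
drop 1:u onto {0:u}
drop 2:t onto floor
drop 3:t onto {2:t}
drop 4:s onto {1:u, 3:t}
drop 5:u onto {4:s}
drop 6:u onto {5:u}
drop 7:s onto {6:u}
drop 8:s onto {7:s}
drop 9:u onto {8:s}
drop 10:s onto {9:u}
ground layer = {0:u, 2:t}
drop-orders for the pieces not yet dropped (sum over which currently-grounded one goes next):
  1 to go: {10} 1
  2 to go: {9,10} 1
  3 to go: {8,9,10} 1
  4 to go: {7,8,9,10} 1
  5 to go: {6,7,8,9,10} 1
  6 to go: {5,6,7,8,9,10} 1
  7 to go: {4,5,6,7,8,9,10} 1
  8 to go: {1,4,5,6,7,8,9,10} 1  {3,4,5,6,7,8,9,10} 1
  9 to go: {0,1,4,5,6,7,8,9,10} 1  {1,3,4,5,6,7,8,9,10} 2  {2,3,4,5,6,7,8,9,10} 1
  if 0:u drops first: 3 orders
  if 2:t drops first: 3 orders
heap linearizations: 6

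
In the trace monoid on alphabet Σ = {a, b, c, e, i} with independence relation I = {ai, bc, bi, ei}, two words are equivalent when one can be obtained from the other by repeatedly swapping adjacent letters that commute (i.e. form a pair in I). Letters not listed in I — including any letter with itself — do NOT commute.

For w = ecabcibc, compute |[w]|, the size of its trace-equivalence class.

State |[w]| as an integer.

10

#0=e has no predecessor
#1=c depends on [0:e]
#2=a depends on [1:c]
#3=b depends on [2:a]
#4=c depends on [2:a]
#5=i depends on [4:c]
#6=b depends on [3:b]
#7=c depends on [5:i]
sources: [0:e]
N(rest) = Σ N(rest − s) over sources s of rest; N(one piece) = 1:
  size 1 → [6]=1  [7]=1
  size 2 → [3,6]=1  [5,7]=1  [6,7]=2
  size 3 → [3,6,7]=3  [4,5,7]=1  [5,6,7]=3
  size 4 → [3,5,6,7]=6  [4,5,6,7]=4
  size 5 → [3,4,5,6,7]=10
  size 6 → [2,3,4,5,6,7]=10
  first=0(e) contributes 10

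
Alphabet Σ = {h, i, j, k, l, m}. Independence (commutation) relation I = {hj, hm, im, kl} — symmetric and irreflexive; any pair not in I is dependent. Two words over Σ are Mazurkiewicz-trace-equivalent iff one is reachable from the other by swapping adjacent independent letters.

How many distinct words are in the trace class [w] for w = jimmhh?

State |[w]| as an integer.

#0=j has no predecessor
#1=i depends on [0:j]
#2=m depends on [0:j]
#3=m depends on [2:m]
#4=h depends on [1:i]
#5=h depends on [4:h]
sources: [0:j]
N(rest) = Σ N(rest − s) over sources s of rest; N(one piece) = 1:
  size 1 → [3]=1  [5]=1
  size 2 → [2,3]=1  [3,5]=2  [4,5]=1
  size 3 → [1,4,5]=1  [2,3,5]=3  [3,4,5]=3
  size 4 → [1,3,4,5]=4  [2,3,4,5]=6
  first=0(j) contributes 10

10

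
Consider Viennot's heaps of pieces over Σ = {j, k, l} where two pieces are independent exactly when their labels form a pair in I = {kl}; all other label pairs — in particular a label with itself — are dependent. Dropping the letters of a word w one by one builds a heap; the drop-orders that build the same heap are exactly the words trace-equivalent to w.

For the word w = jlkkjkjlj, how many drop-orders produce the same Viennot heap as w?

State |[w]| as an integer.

3

piece 0:j — minimal
piece 1:l rests on {0:j}
piece 2:k rests on {0:j}
piece 3:k rests on {2:k}
piece 4:j rests on {1:l, 3:k}
piece 5:k rests on {4:j}
piece 6:j rests on {5:k}
piece 7:l rests on {6:j}
piece 8:j rests on {7:l}
minimal pieces: {0:j}
ways to finish when only these pieces remain (= sum over removing one remaining piece with nothing left below it):
  1 left: {8}→1
  2 left: {7,8}→1
  3 left: {6,7,8}→1
  4 left: {5,6,7,8}→1
  5 left: {4,5,6,7,8}→1
  6 left: {1,4,5,6,7,8}→1  {3,4,5,6,7,8}→1
  7 left: {1,3,4,5,6,7,8}→2  {2,3,4,5,6,7,8}→1
  placing 0:j first → 3 extensions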